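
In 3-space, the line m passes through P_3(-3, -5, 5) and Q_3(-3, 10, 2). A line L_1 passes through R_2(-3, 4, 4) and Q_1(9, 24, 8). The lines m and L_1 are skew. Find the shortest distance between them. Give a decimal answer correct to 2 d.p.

0.66

A direction vector for m is Q_3 − P_3 = (0, 15, -3).
A direction vector for L_1 is Q_1 − R_2 = (12, 20, 4).
Common perpendicular direction n = (0, 15, -3) × (12, 20, 4) = (120, -36, -180).
With w = (-3, 4, 4) − (-3, -5, 5) = (0, 9, -1), w · n = -144.
Distance = |w · n| / |n| = |-144| / √48096 ≈ 0.66.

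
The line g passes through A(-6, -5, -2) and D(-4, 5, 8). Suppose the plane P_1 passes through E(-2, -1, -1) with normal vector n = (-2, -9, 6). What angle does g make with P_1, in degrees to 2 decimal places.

A direction vector for g is D − A = (2, 10, 10).
P_1: n·r = n·E gives -2x - 9y + 6z = 7.
sin θ = |n·v| / (|n||v|) = |-34| / (√121 · √204) = 0.21641.
θ ≈ 12.50°.

12.50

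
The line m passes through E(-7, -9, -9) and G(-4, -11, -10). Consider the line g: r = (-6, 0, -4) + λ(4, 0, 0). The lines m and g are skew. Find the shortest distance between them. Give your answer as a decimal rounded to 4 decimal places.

A direction vector for m is G − E = (3, -2, -1).
Common perpendicular direction n = (3, -2, -1) × (4, 0, 0) = (0, -4, 8).
With w = (-6, 0, -4) − (-7, -9, -9) = (1, 9, 5), w · n = 4.
Distance = |w · n| / |n| = |4| / √80 ≈ 0.4472.

0.4472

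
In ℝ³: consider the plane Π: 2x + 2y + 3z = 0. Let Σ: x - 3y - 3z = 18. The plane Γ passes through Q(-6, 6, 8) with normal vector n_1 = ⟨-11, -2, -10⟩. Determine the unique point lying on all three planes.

(6, 0, -4)

Γ: n_1·r = n_1·Q gives -11x - 2y - 10z = -26.
Solving the 3×3 linear system 2x + 2y + 3z = 0, x - 3y - 3z = 18, -11x - 2y - 10z = -26 (e.g. by elimination or Cramer's rule, determinant = 29) gives (6, 0, -4).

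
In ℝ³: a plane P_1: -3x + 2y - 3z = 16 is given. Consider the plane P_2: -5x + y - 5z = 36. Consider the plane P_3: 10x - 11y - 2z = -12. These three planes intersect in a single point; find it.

Solving the 3×3 linear system -3x + 2y - 3z = 16, -5x + y - 5z = 36, 10x - 11y - 2z = -12 (e.g. by elimination or Cramer's rule, determinant = -84) gives (-6, -4, -2).

(-6, -4, -2)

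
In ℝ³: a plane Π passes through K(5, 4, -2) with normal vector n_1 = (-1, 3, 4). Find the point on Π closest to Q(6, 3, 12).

Π: n_1·r = n_1·K gives -x + 3y + 4z = -1.
Foot = Q − λn with λ = (n·Q − d)/|n|² = (51 − (-1))/26 = 2.
Foot = (6, 3, 12) − 2·(-1, 3, 4) = (8, -3, 4).

(8, -3, 4)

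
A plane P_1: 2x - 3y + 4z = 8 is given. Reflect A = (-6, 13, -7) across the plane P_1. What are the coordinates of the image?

(6, -5, 17)

λ = (n·A − d)/|n|² = (-79 − 8)/29 = -3.
Reflection = A − 2λn = (-6, 13, -7) − (-6)·(2, -3, 4) = (6, -5, 17).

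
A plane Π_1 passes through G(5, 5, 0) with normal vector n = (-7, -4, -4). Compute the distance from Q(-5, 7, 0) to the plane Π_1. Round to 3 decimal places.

6.889

Π_1: n·r = n·G gives -7x - 4y - 4z = -55.
n·Q − d = (-7)·(-5) + (-4)·(7) + (-4)·(0) − (-55) = 62; |n| = √81.
Distance = |62| / √81 = 62/√81 ≈ 6.889.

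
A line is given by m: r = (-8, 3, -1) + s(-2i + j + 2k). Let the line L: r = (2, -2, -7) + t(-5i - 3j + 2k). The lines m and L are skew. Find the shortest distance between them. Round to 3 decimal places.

2.960

Common perpendicular direction n = (-2, 1, 2) × (-5, -3, 2) = (8, -6, 11).
With w = (2, -2, -7) − (-8, 3, -1) = (10, -5, -6), w · n = 44.
Distance = |w · n| / |n| = |44| / √221 ≈ 2.960.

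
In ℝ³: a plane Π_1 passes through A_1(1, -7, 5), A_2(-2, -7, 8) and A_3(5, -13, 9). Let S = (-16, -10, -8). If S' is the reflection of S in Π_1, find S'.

(2, 14, 10)

A_1A_2 = (-3, 0, 3), A_1A_3 = (4, -6, 4); a normal to Π_1 is A_1A_2 × A_1A_3 = (18, 24, 18).
Using A_1: Π_1 has equation 18x + 24y + 18z = -60.
λ = (n·S − d)/|n|² = (-672 − (-60))/1224 = -1/2.
Reflection = S − 2λn = (-16, -10, -8) − (-1)·(18, 24, 18) = (2, 14, 10).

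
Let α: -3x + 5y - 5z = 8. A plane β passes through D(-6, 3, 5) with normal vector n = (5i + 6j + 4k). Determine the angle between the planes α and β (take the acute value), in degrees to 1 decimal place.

β: n·r = n·D gives 5x + 6y + 4z = 8.
cos θ = |n₁·n₂| / (|n₁||n₂|) = |-5| / (√59 · √77).
θ = arccos(0.07418) ≈ 85.7°.

85.7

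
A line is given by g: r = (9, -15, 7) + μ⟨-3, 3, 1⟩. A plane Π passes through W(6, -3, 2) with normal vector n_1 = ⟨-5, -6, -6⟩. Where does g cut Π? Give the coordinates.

Π: n_1·r = n_1·W gives -5x - 6y - 6z = -24.
Substitute r = (9, -15, 7) + t(-3, 3, 1) into the plane: 3 + (-9)t = -24, so t = 3.
Intersection: (9, -15, 7) + 3·(-3, 3, 1) = (0, -6, 10).

(0, -6, 10)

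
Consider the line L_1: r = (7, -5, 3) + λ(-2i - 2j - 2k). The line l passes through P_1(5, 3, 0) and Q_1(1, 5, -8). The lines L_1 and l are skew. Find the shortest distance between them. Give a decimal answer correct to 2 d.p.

A direction vector for l is Q_1 − P_1 = (-4, 2, -8).
Common perpendicular direction n = (-2, -2, -2) × (-4, 2, -8) = (20, -8, -12).
With w = (5, 3, 0) − (7, -5, 3) = (-2, 8, -3), w · n = -68.
Distance = |w · n| / |n| = |-68| / √608 ≈ 2.76.

2.76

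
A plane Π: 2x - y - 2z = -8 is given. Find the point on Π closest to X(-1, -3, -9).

Foot = X − λn with λ = (n·X − d)/|n|² = (19 − (-8))/9 = 3.
Foot = (-1, -3, -9) − 3·(2, -1, -2) = (-7, 0, -3).

(-7, 0, -3)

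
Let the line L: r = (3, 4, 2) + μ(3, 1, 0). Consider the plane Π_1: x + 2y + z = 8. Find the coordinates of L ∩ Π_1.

(0, 3, 2)

Substitute r = (3, 4, 2) + t(3, 1, 0) into the plane: 13 + 5t = 8, so t = -1.
Intersection: (3, 4, 2) + (-1)·(3, 1, 0) = (0, 3, 2).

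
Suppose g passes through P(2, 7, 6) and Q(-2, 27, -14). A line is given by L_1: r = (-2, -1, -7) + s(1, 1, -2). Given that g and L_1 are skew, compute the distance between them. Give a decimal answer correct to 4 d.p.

A direction vector for g is Q − P = (-4, 20, -20).
Common perpendicular direction n = (-4, 20, -20) × (1, 1, -2) = (-20, -28, -24).
With w = (-2, -1, -7) − (2, 7, 6) = (-4, -8, -13), w · n = 616.
Distance = |w · n| / |n| = |616| / √1760 ≈ 14.6833.

14.6833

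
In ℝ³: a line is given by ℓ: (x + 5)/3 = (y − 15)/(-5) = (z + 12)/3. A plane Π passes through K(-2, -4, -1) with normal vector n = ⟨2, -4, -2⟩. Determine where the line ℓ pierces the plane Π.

(4, 0, -3)

ℓ has direction (3, -5, 3) through (-5, 15, -12).
Π: n·r = n·K gives 2x - 4y - 2z = 14.
Substitute r = (-5, 15, -12) + t(3, -5, 3) into the plane: -46 + 20t = 14, so t = 3.
Intersection: (-5, 15, -12) + 3·(3, -5, 3) = (4, 0, -3).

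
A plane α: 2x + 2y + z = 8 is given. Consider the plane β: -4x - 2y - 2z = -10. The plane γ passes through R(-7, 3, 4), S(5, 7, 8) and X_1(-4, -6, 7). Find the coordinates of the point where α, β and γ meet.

(-2, 3, 6)

RS = (12, 4, 4), RX_1 = (3, -9, 3); a normal to γ is RS × RX_1 = (48, -24, -120).
Using R: γ has equation 48x - 24y - 120z = -888.
Solving the 3×3 linear system 2x + 2y + z = 8, -4x - 2y - 2z = -10, 48x - 24y - 120z = -888 (e.g. by elimination or Cramer's rule, determinant = -576) gives (-2, 3, 6).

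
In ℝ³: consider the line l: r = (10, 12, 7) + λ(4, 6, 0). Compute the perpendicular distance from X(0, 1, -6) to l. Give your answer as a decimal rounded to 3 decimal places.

13.188

Taking (10, 12, 7) on l with direction v = (4, 6, 0): w = X − (10, 12, 7) = (-10, -11, -13), and w × v = (78, -52, -16).
Distance = |w × v| / |v| = √9044 / √52 ≈ 13.188.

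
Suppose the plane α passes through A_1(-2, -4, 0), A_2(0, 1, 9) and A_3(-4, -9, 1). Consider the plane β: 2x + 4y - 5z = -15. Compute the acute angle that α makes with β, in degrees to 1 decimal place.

86.8

A_1A_2 = (2, 5, 9), A_1A_3 = (-2, -5, 1); a normal to α is A_1A_2 × A_1A_3 = (50, -20, 0).
Using A_1: α has equation 50x - 20y = -20.
cos θ = |n₁·n₂| / (|n₁||n₂|) = |20| / (√2900 · √45).
θ = arccos(0.05536) ≈ 86.8°.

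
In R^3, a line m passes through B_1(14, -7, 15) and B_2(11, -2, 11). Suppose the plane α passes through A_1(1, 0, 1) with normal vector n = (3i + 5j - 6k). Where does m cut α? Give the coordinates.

A direction vector for m is B_2 − B_1 = (-3, 5, -4).
α: n·r = n·A_1 gives 3x + 5y - 6z = -3.
Substitute r = (14, -7, 15) + t(-3, 5, -4) into the plane: -83 + 40t = -3, so t = 2.
Intersection: (14, -7, 15) + 2·(-3, 5, -4) = (8, 3, 7).

(8, 3, 7)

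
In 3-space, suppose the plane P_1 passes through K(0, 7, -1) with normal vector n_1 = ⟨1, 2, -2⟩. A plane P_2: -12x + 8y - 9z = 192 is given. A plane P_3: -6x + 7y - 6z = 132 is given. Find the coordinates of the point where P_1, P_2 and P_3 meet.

(-8, 12, 0)

P_1: n_1·r = n_1·K gives x + 2y - 2z = 16.
Solving the 3×3 linear system x + 2y - 2z = 16, -12x + 8y - 9z = 192, -6x + 7y - 6z = 132 (e.g. by elimination or Cramer's rule, determinant = 51) gives (-8, 12, 0).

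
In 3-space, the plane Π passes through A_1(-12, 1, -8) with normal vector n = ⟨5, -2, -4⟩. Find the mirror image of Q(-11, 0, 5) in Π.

Π: n·r = n·A_1 gives 5x - 2y - 4z = -30.
λ = (n·Q − d)/|n|² = (-75 − (-30))/45 = -1.
Reflection = Q − 2λn = (-11, 0, 5) − (-2)·(5, -2, -4) = (-1, -4, -3).

(-1, -4, -3)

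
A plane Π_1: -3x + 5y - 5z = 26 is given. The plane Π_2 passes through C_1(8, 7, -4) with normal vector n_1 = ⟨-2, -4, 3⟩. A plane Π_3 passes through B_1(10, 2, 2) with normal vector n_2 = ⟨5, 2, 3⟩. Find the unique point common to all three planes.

Π_2: n_1·r = n_1·C_1 gives -2x - 4y + 3z = -56.
Π_3: n_2·r = n_2·B_1 gives 5x + 2y + 3z = 60.
Solving the 3×3 linear system -3x + 5y - 5z = 26, -2x - 4y + 3z = -56, 5x + 2y + 3z = 60 (e.g. by elimination or Cramer's rule, determinant = 79) gives (8, 10, 0).

(8, 10, 0)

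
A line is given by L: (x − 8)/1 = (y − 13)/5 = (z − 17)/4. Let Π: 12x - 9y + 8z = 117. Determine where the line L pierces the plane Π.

(6, 3, 9)

L has direction (1, 5, 4) through (8, 13, 17).
Substitute r = (8, 13, 17) + t(1, 5, 4) into the plane: 115 + (-1)t = 117, so t = -2.
Intersection: (8, 13, 17) + (-2)·(1, 5, 4) = (6, 3, 9).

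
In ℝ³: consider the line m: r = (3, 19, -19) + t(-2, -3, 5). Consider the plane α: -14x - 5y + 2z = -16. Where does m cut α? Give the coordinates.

Substitute r = (3, 19, -19) + t(-2, -3, 5) into the plane: -175 + 53t = -16, so t = 3.
Intersection: (3, 19, -19) + 3·(-2, -3, 5) = (-3, 10, -4).

(-3, 10, -4)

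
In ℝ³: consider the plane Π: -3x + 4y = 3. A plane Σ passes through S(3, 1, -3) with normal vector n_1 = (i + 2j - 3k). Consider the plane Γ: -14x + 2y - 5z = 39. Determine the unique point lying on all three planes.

Σ: n_1·r = n_1·S gives x + 2y - 3z = 14.
Solving the 3×3 linear system -3x + 4y = 3, x + 2y - 3z = 14, -14x + 2y - 5z = 39 (e.g. by elimination or Cramer's rule, determinant = 200) gives (-1, 0, -5).

(-1, 0, -5)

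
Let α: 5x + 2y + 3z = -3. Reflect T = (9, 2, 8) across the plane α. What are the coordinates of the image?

(-11, -6, -4)

λ = (n·T − d)/|n|² = (73 − (-3))/38 = 2.
Reflection = T − 2λn = (9, 2, 8) − 4·(5, 2, 3) = (-11, -6, -4).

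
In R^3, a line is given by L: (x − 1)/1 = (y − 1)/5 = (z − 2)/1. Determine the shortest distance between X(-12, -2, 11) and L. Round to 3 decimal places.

L has direction (1, 5, 1) through (1, 1, 2).
Taking (1, 1, 2) on L with direction v = (1, 5, 1): w = X − (1, 1, 2) = (-13, -3, 9), and w × v = (-48, 22, -62).
Distance = |w × v| / |v| = √6632 / √27 ≈ 15.673.

15.673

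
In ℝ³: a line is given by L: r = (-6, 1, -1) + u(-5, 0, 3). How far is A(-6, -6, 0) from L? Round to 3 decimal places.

Taking (-6, 1, -1) on L with direction v = (-5, 0, 3): w = A − (-6, 1, -1) = (0, -7, 1), and w × v = (-21, -5, -35).
Distance = |w × v| / |v| = √1691 / √34 ≈ 7.052.

7.052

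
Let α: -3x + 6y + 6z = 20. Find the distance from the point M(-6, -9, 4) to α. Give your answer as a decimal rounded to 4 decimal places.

n·M − d = (-3)·(-6) + (6)·(-9) + (6)·(4) − 20 = -32; |n| = √81.
Distance = |-32| / √81 = 32/√81 ≈ 3.5556.

3.5556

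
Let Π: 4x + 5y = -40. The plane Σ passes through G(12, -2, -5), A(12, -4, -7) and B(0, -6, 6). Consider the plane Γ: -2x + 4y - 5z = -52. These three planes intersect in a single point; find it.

(0, -8, 4)

GA = (0, -2, -2), GB = (-12, -4, 11); a normal to Σ is GA × GB = (-30, 24, -24).
Using G: Σ has equation -30x + 24y - 24z = -288.
Solving the 3×3 linear system 4x + 5y = -40, -30x + 24y - 24z = -288, -2x + 4y - 5z = -52 (e.g. by elimination or Cramer's rule, determinant = -606) gives (0, -8, 4).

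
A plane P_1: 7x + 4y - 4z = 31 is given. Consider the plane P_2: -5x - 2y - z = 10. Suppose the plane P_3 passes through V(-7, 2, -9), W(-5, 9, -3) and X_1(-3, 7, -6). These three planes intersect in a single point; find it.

(-3, 6, -7)

VW = (2, 7, 6), VX_1 = (4, 5, 3); a normal to P_3 is VW × VX_1 = (-9, 18, -18).
Using V: P_3 has equation -9x + 18y - 18z = 261.
Solving the 3×3 linear system 7x + 4y - 4z = 31, -5x - 2y - z = 10, -9x + 18y - 18z = 261 (e.g. by elimination or Cramer's rule, determinant = 486) gives (-3, 6, -7).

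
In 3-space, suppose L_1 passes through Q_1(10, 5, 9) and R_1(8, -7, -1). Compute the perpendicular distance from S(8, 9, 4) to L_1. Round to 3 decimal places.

A direction vector for L_1 is R_1 − Q_1 = (-2, -12, -10).
Taking (10, 5, 9) on L_1 with direction v = (-2, -12, -10): w = S − (10, 5, 9) = (-2, 4, -5), and w × v = (-100, -10, 32).
Distance = |w × v| / |v| = √11124 / √248 ≈ 6.697.

6.697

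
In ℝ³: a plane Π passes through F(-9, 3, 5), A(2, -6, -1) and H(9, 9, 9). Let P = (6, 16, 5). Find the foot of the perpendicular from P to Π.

(6, 12, 11)

FA = (11, -9, -6), FH = (18, 6, 4); a normal to Π is FA × FH = (0, -152, 228).
Using F: Π has equation -152y + 228z = 684.
Foot = P − λn with λ = (n·P − d)/|n|² = (-1292 − 684)/75088 = -1/38.
Foot = (6, 16, 5) − (-1/38)·(0, -152, 228) = (6, 12, 11).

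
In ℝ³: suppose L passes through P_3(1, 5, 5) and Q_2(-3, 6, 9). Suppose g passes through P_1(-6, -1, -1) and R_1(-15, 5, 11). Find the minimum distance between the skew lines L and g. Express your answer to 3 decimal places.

4.503

A direction vector for L is Q_2 − P_3 = (-4, 1, 4).
A direction vector for g is R_1 − P_1 = (-9, 6, 12).
Common perpendicular direction n = (-4, 1, 4) × (-9, 6, 12) = (-12, 12, -15).
With w = (-6, -1, -1) − (1, 5, 5) = (-7, -6, -6), w · n = 102.
Distance = |w · n| / |n| = |102| / √513 ≈ 4.503.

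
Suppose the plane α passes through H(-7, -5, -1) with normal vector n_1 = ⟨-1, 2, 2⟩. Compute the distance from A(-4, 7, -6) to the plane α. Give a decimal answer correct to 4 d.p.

α: n_1·r = n_1·H gives -x + 2y + 2z = -5.
n·A − d = (-1)·(-4) + (2)·(7) + (2)·(-6) − (-5) = 11; |n| = √9.
Distance = |11| / √9 = 11/√9 ≈ 3.6667.

3.6667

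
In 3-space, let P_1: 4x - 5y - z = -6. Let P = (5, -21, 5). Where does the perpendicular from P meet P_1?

Foot = P − λn with λ = (n·P − d)/|n|² = (120 − (-6))/42 = 3.
Foot = (5, -21, 5) − 3·(4, -5, -1) = (-7, -6, 8).

(-7, -6, 8)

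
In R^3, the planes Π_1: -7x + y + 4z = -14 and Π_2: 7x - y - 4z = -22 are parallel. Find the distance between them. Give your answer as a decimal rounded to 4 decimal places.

Rescale Π_2 by 1/(-1): -7x + y + 4z = 22. Then distance = |-14 − 22| / √66 ≈ 4.4313.

4.4313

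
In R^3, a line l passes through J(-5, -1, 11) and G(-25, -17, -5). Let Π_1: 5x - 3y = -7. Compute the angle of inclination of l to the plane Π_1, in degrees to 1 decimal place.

17.2

A direction vector for l is G − J = (-20, -16, -16).
sin θ = |n·v| / (|n||v|) = |-52| / (√34 · √912) = 0.29530.
θ ≈ 17.2°.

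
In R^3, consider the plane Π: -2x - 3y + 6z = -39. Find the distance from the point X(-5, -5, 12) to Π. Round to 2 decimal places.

19.43

n·X − d = (-2)·(-5) + (-3)·(-5) + (6)·(12) − (-39) = 136; |n| = √49.
Distance = |136| / √49 = 136/√49 ≈ 19.43.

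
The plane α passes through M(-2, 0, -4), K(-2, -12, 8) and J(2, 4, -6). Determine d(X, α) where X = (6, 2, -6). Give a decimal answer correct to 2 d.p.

2.67

MK = (0, -12, 12), MJ = (4, 4, -2); a normal to α is MK × MJ = (-24, 48, 48).
Using M: α has equation -24x + 48y + 48z = -144.
n·X − d = (-24)·(6) + (48)·(2) + (48)·(-6) − (-144) = -192; |n| = √5184.
Distance = |-192| / √5184 = 192/√5184 ≈ 2.67.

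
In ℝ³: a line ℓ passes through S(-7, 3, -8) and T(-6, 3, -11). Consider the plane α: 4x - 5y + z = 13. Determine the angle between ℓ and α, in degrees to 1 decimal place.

2.8

A direction vector for ℓ is T − S = (1, 0, -3).
sin θ = |n·v| / (|n||v|) = |1| / (√42 · √10) = 0.04880.
θ ≈ 2.8°.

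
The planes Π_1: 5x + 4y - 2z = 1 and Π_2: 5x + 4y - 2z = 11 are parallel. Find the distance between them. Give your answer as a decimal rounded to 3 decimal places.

1.491

Same normal n = (5, 4, -2) with |n| = √45; distance = |1 − 11| / |n| = 10/√45 ≈ 1.491.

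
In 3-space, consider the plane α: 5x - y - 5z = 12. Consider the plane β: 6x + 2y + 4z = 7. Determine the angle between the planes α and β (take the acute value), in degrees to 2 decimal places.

cos θ = |n₁·n₂| / (|n₁||n₂|) = |8| / (√51 · √56).
θ = arccos(0.14970) ≈ 81.39°.

81.39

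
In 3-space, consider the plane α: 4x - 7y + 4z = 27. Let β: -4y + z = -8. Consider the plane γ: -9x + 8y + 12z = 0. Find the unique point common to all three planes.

Solving the 3×3 linear system 4x - 7y + 4z = 27, -4y + z = -8, -9x + 8y + 12z = 0 (e.g. by elimination or Cramer's rule, determinant = -305) gives (8, 3, 4).

(8, 3, 4)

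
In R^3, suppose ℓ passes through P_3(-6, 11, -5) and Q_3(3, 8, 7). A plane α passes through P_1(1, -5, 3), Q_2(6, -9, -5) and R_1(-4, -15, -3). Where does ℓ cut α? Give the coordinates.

A direction vector for ℓ is Q_3 − P_3 = (9, -3, 12).
P_1Q_2 = (5, -4, -8), P_1R_1 = (-5, -10, -6); a normal to α is P_1Q_2 × P_1R_1 = (-56, 70, -70).
Using P_1: α has equation -56x + 70y - 70z = -616.
Substitute r = (-6, 11, -5) + t(9, -3, 12) into the plane: 1456 + (-1554)t = -616, so t = 4/3.
Intersection: (-6, 11, -5) + (4/3)·(9, -3, 12) = (6, 7, 11).

(6, 7, 11)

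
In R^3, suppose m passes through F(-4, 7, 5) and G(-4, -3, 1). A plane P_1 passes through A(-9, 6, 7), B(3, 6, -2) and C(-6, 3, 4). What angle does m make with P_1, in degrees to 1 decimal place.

A direction vector for m is G − F = (0, -10, -4).
AB = (12, 0, -9), AC = (3, -3, -3); a normal to P_1 is AB × AC = (-27, 9, -36).
Using A: P_1 has equation -27x + 9y - 36z = 45.
sin θ = |n·v| / (|n||v|) = |54| / (√2106 · √116) = 0.10925.
θ ≈ 6.3°.

6.3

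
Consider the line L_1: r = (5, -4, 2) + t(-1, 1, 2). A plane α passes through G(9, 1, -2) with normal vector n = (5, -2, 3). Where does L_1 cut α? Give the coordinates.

α: n·r = n·G gives 5x - 2y + 3z = 37.
Substitute r = (5, -4, 2) + t(-1, 1, 2) into the plane: 39 + (-1)t = 37, so t = 2.
Intersection: (5, -4, 2) + 2·(-1, 1, 2) = (3, -2, 6).

(3, -2, 6)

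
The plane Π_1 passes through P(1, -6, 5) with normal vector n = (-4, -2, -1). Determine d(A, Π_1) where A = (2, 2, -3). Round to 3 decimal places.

2.619

Π_1: n·r = n·P gives -4x - 2y - z = 3.
n·A − d = (-4)·(2) + (-2)·(2) + (-1)·(-3) − 3 = -12; |n| = √21.
Distance = |-12| / √21 = 12/√21 ≈ 2.619.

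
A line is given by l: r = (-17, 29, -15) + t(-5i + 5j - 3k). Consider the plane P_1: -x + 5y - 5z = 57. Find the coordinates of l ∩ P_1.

(3, 9, -3)

Substitute r = (-17, 29, -15) + t(-5, 5, -3) into the plane: 237 + 45t = 57, so t = -4.
Intersection: (-17, 29, -15) + (-4)·(-5, 5, -3) = (3, 9, -3).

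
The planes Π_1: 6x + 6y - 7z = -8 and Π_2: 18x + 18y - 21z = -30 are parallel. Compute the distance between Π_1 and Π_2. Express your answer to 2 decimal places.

Rescale Π_2 by 1/3: 6x + 6y - 7z = -10. Then distance = |-8 − (-10)| / √121 ≈ 0.18.

0.18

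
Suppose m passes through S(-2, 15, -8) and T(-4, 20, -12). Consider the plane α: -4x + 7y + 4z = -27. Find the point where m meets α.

(6, -5, 8)

A direction vector for m is T − S = (-2, 5, -4).
Substitute r = (-2, 15, -8) + t(-2, 5, -4) into the plane: 81 + 27t = -27, so t = -4.
Intersection: (-2, 15, -8) + (-4)·(-2, 5, -4) = (6, -5, 8).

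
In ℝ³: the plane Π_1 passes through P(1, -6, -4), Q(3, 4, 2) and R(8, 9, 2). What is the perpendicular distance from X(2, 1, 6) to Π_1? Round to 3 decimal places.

3.773

PQ = (2, 10, 6), PR = (7, 15, 6); a normal to Π_1 is PQ × PR = (-30, 30, -40).
Using P: Π_1 has equation -30x + 30y - 40z = -50.
n·X − d = (-30)·(2) + (30)·(1) + (-40)·(6) − (-50) = -220; |n| = √3400.
Distance = |-220| / √3400 = 220/√3400 ≈ 3.773.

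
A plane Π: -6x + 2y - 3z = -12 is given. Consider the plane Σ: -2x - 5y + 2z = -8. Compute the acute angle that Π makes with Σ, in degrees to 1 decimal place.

cos θ = |n₁·n₂| / (|n₁||n₂|) = |-4| / (√49 · √33).
θ = arccos(0.09947) ≈ 84.3°.

84.3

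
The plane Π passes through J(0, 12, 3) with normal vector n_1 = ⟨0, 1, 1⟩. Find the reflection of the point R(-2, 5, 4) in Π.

(-2, 11, 10)

Π: n_1·r = n_1·J gives y + z = 15.
λ = (n·R − d)/|n|² = (9 − 15)/2 = -3.
Reflection = R − 2λn = (-2, 5, 4) − (-6)·(0, 1, 1) = (-2, 11, 10).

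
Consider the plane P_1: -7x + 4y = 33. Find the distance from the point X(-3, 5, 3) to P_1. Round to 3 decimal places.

n·X − d = (-7)·(-3) + (4)·(5) + (0)·(3) − 33 = 8; |n| = √65.
Distance = |8| / √65 = 8/√65 ≈ 0.992.

0.992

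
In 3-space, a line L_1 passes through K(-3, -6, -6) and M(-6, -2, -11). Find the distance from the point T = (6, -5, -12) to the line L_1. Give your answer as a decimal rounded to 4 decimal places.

10.8176

A direction vector for L_1 is M − K = (-3, 4, -5).
Taking (-3, -6, -6) on L_1 with direction v = (-3, 4, -5): w = T − (-3, -6, -6) = (9, 1, -6), and w × v = (19, 63, 39).
Distance = |w × v| / |v| = √5851 / √50 ≈ 10.8176.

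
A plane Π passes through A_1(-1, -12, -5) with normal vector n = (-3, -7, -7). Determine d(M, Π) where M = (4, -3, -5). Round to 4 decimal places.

Π: n·r = n·A_1 gives -3x - 7y - 7z = 122.
n·M − d = (-3)·(4) + (-7)·(-3) + (-7)·(-5) − 122 = -78; |n| = √107.
Distance = |-78| / √107 = 78/√107 ≈ 7.5405.

7.5405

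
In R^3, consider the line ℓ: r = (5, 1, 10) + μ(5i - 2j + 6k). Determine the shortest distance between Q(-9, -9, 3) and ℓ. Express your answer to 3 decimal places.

Taking (5, 1, 10) on ℓ with direction v = (5, -2, 6): w = Q − (5, 1, 10) = (-14, -10, -7), and w × v = (-74, 49, 78).
Distance = |w × v| / |v| = √13961 / √65 ≈ 14.656.

14.656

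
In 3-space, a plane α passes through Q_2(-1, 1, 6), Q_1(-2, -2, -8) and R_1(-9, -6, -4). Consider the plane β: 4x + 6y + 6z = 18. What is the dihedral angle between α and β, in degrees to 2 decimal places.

Q_2Q_1 = (-1, -3, -14), Q_2R_1 = (-8, -7, -10); a normal to α is Q_2Q_1 × Q_2R_1 = (-68, 102, -17).
Using Q_2: α has equation -68x + 102y - 17z = 68.
cos θ = |n₁·n₂| / (|n₁||n₂|) = |238| / (√15317 · √88).
θ = arccos(0.20500) ≈ 78.17°.

78.17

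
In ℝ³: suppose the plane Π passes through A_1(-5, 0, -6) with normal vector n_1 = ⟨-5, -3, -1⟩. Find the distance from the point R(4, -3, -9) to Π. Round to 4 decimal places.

5.5780

Π: n_1·r = n_1·A_1 gives -5x - 3y - z = 31.
n·R − d = (-5)·(4) + (-3)·(-3) + (-1)·(-9) − 31 = -33; |n| = √35.
Distance = |-33| / √35 = 33/√35 ≈ 5.5780.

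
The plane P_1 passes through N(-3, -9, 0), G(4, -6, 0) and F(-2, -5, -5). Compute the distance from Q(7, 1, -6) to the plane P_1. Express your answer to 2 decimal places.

NG = (7, 3, 0), NF = (1, 4, -5); a normal to P_1 is NG × NF = (-15, 35, 25).
Using N: P_1 has equation -15x + 35y + 25z = -270.
n·Q − d = (-15)·(7) + (35)·(1) + (25)·(-6) − (-270) = 50; |n| = √2075.
Distance = |50| / √2075 = 50/√2075 ≈ 1.10.

1.10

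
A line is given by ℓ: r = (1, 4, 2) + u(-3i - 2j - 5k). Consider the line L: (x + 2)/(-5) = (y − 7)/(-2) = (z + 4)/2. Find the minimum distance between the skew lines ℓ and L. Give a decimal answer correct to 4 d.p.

4.6425

L has direction (-5, -2, 2) through (-2, 7, -4).
Common perpendicular direction n = (-3, -2, -5) × (-5, -2, 2) = (-14, 31, -4).
With w = (-2, 7, -4) − (1, 4, 2) = (-3, 3, -6), w · n = 159.
Distance = |w · n| / |n| = |159| / √1173 ≈ 4.6425.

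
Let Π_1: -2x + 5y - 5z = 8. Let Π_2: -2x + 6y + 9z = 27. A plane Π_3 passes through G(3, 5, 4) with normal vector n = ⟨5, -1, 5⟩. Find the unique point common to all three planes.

Π_3: n·r = n·G gives 5x - y + 5z = 30.
Solving the 3×3 linear system -2x + 5y - 5z = 8, -2x + 6y + 9z = 27, 5x - y + 5z = 30 (e.g. by elimination or Cramer's rule, determinant = 337) gives (6, 5, 1).

(6, 5, 1)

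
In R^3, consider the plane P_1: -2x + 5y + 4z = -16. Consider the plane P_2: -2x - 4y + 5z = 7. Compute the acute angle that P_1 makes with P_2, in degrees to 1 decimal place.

84.9

cos θ = |n₁·n₂| / (|n₁||n₂|) = |4| / (√45 · √45).
θ = arccos(0.08889) ≈ 84.9°.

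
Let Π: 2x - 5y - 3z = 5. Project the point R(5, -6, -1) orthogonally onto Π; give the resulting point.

(3, -1, 2)

Foot = R − λn with λ = (n·R − d)/|n|² = (43 − 5)/38 = 1.
Foot = (5, -6, -1) − 1·(2, -5, -3) = (3, -1, 2).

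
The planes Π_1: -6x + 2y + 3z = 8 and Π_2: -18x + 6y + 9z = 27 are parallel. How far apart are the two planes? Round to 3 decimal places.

0.143

Rescale Π_2 by 1/3: -6x + 2y + 3z = 9. Then distance = |8 − 9| / √49 ≈ 0.143.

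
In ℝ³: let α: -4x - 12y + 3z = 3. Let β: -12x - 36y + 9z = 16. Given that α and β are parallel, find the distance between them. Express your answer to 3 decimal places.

0.179

Rescale β by 1/3: -4x - 12y + 3z = 16/3. Then distance = |3 − (16/3)| / √169 ≈ 0.179.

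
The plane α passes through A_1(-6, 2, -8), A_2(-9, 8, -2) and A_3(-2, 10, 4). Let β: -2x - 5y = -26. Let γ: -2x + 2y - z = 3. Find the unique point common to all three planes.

(3, 4, -1)

A_1A_2 = (-3, 6, 6), A_1A_3 = (4, 8, 12); a normal to α is A_1A_2 × A_1A_3 = (24, 60, -48).
Using A_1: α has equation 24x + 60y - 48z = 360.
Solving the 3×3 linear system 24x + 60y - 48z = 360, -2x - 5y = -26, -2x + 2y - z = 3 (e.g. by elimination or Cramer's rule, determinant = 672) gives (3, 4, -1).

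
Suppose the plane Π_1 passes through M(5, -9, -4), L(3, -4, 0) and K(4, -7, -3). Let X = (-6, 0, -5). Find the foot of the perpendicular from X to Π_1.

ML = (-2, 5, 4), MK = (-1, 2, 1); a normal to Π_1 is ML × MK = (-3, -2, 1).
Using M: Π_1 has equation -3x - 2y + z = -1.
Foot = X − λn with λ = (n·X − d)/|n|² = (13 − (-1))/14 = 1.
Foot = (-6, 0, -5) − 1·(-3, -2, 1) = (-3, 2, -6).

(-3, 2, -6)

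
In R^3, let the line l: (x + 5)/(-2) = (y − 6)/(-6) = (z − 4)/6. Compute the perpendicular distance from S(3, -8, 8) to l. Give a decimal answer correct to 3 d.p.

l has direction (-2, -6, 6) through (-5, 6, 4).
Taking (-5, 6, 4) on l with direction v = (-2, -6, 6): w = S − (-5, 6, 4) = (8, -14, 4), and w × v = (-60, -56, -76).
Distance = |w × v| / |v| = √12512 / √76 ≈ 12.831.

12.831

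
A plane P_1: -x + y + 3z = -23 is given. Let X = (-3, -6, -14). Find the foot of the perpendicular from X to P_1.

(-5, -4, -8)

Foot = X − λn with λ = (n·X − d)/|n|² = (-45 − (-23))/11 = -2.
Foot = (-3, -6, -14) − (-2)·(-1, 1, 3) = (-5, -4, -8).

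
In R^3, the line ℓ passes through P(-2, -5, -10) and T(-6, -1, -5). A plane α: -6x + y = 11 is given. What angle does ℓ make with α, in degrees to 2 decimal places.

37.57

A direction vector for ℓ is T − P = (-4, 4, 5).
sin θ = |n·v| / (|n||v|) = |28| / (√37 · √57) = 0.60970.
θ ≈ 37.57°.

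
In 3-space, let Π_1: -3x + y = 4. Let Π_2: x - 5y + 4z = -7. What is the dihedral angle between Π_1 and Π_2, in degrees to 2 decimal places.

67.02

cos θ = |n₁·n₂| / (|n₁||n₂|) = |-8| / (√10 · √42).
θ = arccos(0.39036) ≈ 67.02°.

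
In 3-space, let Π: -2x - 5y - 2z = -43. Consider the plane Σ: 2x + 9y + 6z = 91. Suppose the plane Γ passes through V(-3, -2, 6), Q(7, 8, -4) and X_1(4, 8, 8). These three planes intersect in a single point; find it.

(2, 5, 7)

VQ = (10, 10, -10), VX_1 = (7, 10, 2); a normal to Γ is VQ × VX_1 = (120, -90, 30).
Using V: Γ has equation 120x - 90y + 30z = 0.
Solving the 3×3 linear system -2x - 5y - 2z = -43, 2x + 9y + 6z = 91, 120x - 90y + 30z = 0 (e.g. by elimination or Cramer's rule, determinant = -2400) gives (2, 5, 7).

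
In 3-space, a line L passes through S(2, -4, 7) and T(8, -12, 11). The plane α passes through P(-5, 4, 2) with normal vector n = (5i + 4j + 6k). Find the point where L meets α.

(-7, 8, 1)

A direction vector for L is T − S = (6, -8, 4).
α: n·r = n·P gives 5x + 4y + 6z = 3.
Substitute r = (2, -4, 7) + t(6, -8, 4) into the plane: 36 + 22t = 3, so t = -3/2.
Intersection: (2, -4, 7) + (-3/2)·(6, -8, 4) = (-7, 8, 1).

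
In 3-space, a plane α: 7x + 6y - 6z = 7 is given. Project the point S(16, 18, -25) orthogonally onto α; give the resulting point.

Foot = S − λn with λ = (n·S − d)/|n|² = (370 − 7)/121 = 3.
Foot = (16, 18, -25) − 3·(7, 6, -6) = (-5, 0, -7).

(-5, 0, -7)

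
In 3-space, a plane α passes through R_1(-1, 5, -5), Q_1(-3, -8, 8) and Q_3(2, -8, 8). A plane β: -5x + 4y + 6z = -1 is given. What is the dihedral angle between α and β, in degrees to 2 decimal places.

R_1Q_1 = (-2, -13, 13), R_1Q_3 = (3, -13, 13); a normal to α is R_1Q_1 × R_1Q_3 = (0, 65, 65).
Using R_1: α has equation 65y + 65z = 0.
cos θ = |n₁·n₂| / (|n₁||n₂|) = |650| / (√8450 · √77).
θ = arccos(0.80582) ≈ 36.31°.

36.31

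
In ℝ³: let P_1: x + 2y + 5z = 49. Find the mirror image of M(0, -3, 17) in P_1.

(-2, -7, 7)

λ = (n·M − d)/|n|² = (79 − 49)/30 = 1.
Reflection = M − 2λn = (0, -3, 17) − 2·(1, 2, 5) = (-2, -7, 7).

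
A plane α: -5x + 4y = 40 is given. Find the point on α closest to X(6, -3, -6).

Foot = X − λn with λ = (n·X − d)/|n|² = (-42 − 40)/41 = -2.
Foot = (6, -3, -6) − (-2)·(-5, 4, 0) = (-4, 5, -6).

(-4, 5, -6)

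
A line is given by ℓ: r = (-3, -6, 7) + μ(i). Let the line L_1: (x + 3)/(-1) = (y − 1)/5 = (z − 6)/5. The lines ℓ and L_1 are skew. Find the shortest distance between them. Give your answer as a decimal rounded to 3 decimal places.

L_1 has direction (-1, 5, 5) through (-3, 1, 6).
Common perpendicular direction n = (1, 0, 0) × (-1, 5, 5) = (0, -5, 5).
With w = (-3, 1, 6) − (-3, -6, 7) = (0, 7, -1), w · n = -40.
Distance = |w · n| / |n| = |-40| / √50 ≈ 5.657.

5.657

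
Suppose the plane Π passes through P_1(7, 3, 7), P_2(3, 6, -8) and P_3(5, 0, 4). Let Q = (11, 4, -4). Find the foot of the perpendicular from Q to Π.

(5, 6, -2)

P_1P_2 = (-4, 3, -15), P_1P_3 = (-2, -3, -3); a normal to Π is P_1P_2 × P_1P_3 = (-54, 18, 18).
Using P_1: Π has equation -54x + 18y + 18z = -198.
Foot = Q − λn with λ = (n·Q − d)/|n|² = (-594 − (-198))/3564 = -1/9.
Foot = (11, 4, -4) − (-1/9)·(-54, 18, 18) = (5, 6, -2).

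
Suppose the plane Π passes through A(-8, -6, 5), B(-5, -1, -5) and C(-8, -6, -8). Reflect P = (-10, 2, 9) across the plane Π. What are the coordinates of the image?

(0, -4, 9)

AB = (3, 5, -10), AC = (0, 0, -13); a normal to Π is AB × AC = (-65, 39, 0).
Using A: Π has equation -65x + 39y = 286.
λ = (n·P − d)/|n|² = (728 − 286)/5746 = 1/13.
Reflection = P − 2λn = (-10, 2, 9) − (2/13)·(-65, 39, 0) = (0, -4, 9).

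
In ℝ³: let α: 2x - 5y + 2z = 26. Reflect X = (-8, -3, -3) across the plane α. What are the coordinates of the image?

λ = (n·X − d)/|n|² = (-7 − 26)/33 = -1.
Reflection = X − 2λn = (-8, -3, -3) − (-2)·(2, -5, 2) = (-4, -13, 1).

(-4, -13, 1)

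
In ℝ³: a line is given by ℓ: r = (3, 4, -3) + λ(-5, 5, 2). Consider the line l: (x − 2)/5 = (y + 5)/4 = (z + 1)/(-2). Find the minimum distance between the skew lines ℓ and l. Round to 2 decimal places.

l has direction (5, 4, -2) through (2, -5, -1).
Common perpendicular direction n = (-5, 5, 2) × (5, 4, -2) = (-18, 0, -45).
With w = (2, -5, -1) − (3, 4, -3) = (-1, -9, 2), w · n = -72.
Distance = |w · n| / |n| = |-72| / √2349 ≈ 1.49.

1.49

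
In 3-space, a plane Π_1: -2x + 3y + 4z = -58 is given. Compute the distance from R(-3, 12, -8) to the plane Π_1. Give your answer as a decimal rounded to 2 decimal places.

n·R − d = (-2)·(-3) + (3)·(12) + (4)·(-8) − (-58) = 68; |n| = √29.
Distance = |68| / √29 = 68/√29 ≈ 12.63.

12.63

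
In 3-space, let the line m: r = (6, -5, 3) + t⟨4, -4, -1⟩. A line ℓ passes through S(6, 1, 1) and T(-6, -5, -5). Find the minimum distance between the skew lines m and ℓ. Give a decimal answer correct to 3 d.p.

A direction vector for ℓ is T − S = (-12, -6, -6).
Common perpendicular direction n = (4, -4, -1) × (-12, -6, -6) = (18, 36, -72).
With w = (6, 1, 1) − (6, -5, 3) = (0, 6, -2), w · n = 360.
Distance = |w · n| / |n| = |360| / √6804 ≈ 4.364.

4.364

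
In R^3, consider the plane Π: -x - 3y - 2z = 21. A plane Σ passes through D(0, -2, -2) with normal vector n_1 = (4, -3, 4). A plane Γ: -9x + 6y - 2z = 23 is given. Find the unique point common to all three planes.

(-7, -6, 2)

Σ: n_1·r = n_1·D gives 4x - 3y + 4z = -2.
Solving the 3×3 linear system -x - 3y - 2z = 21, 4x - 3y + 4z = -2, -9x + 6y - 2z = 23 (e.g. by elimination or Cramer's rule, determinant = 108) gives (-7, -6, 2).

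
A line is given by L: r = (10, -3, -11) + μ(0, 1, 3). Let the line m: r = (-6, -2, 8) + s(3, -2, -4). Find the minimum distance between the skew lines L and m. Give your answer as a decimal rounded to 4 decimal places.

8.2514

Common perpendicular direction n = (0, 1, 3) × (3, -2, -4) = (2, 9, -3).
With w = (-6, -2, 8) − (10, -3, -11) = (-16, 1, 19), w · n = -80.
Distance = |w · n| / |n| = |-80| / √94 ≈ 8.2514.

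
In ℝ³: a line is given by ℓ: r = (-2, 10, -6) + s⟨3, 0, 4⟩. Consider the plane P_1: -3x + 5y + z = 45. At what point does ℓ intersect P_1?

(1, 10, -2)

Substitute r = (-2, 10, -6) + t(3, 0, 4) into the plane: 50 + (-5)t = 45, so t = 1.
Intersection: (-2, 10, -6) + 1·(3, 0, 4) = (1, 10, -2).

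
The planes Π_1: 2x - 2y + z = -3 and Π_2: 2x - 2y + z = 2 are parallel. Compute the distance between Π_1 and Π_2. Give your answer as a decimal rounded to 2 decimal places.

1.67

Same normal n = (2, -2, 1) with |n| = √9; distance = |-3 − 2| / |n| = 5/√9 ≈ 1.67.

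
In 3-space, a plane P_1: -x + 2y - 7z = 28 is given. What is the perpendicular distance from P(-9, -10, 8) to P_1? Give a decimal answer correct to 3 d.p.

12.928

n·P − d = (-1)·(-9) + (2)·(-10) + (-7)·(8) − 28 = -95; |n| = √54.
Distance = |-95| / √54 = 95/√54 ≈ 12.928.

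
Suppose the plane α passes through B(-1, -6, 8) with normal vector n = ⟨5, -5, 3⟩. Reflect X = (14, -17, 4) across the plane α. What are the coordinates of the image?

(-6, 3, -8)

α: n·r = n·B gives 5x - 5y + 3z = 49.
λ = (n·X − d)/|n|² = (167 − 49)/59 = 2.
Reflection = X − 2λn = (14, -17, 4) − 4·(5, -5, 3) = (-6, 3, -8).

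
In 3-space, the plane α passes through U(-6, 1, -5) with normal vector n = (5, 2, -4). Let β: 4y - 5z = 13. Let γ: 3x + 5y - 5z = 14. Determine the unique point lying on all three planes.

(-2, 7, 3)

α: n·r = n·U gives 5x + 2y - 4z = -8.
Solving the 3×3 linear system 5x + 2y - 4z = -8, 4y - 5z = 13, 3x + 5y - 5z = 14 (e.g. by elimination or Cramer's rule, determinant = 43) gives (-2, 7, 3).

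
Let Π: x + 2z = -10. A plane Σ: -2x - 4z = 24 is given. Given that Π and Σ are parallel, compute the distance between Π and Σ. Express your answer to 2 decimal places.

Rescale Σ by 1/(-2): x + 2z = -12. Then distance = |-10 − (-12)| / √5 ≈ 0.89.

0.89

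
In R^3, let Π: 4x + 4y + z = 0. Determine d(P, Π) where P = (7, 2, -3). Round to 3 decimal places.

5.745

n·P − d = (4)·(7) + (4)·(2) + (1)·(-3) − 0 = 33; |n| = √33.
Distance = |33| / √33 = 33/√33 ≈ 5.745.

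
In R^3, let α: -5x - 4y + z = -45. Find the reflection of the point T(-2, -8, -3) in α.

(18, 8, -7)

λ = (n·T − d)/|n|² = (39 − (-45))/42 = 2.
Reflection = T − 2λn = (-2, -8, -3) − 4·(-5, -4, 1) = (18, 8, -7).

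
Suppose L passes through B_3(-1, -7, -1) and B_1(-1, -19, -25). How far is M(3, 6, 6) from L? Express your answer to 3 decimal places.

A direction vector for L is B_1 − B_3 = (0, -12, -24).
Taking (-1, -7, -1) on L with direction v = (0, -12, -24): w = M − (-1, -7, -1) = (4, 13, 7), and w × v = (-228, 96, -48).
Distance = |w × v| / |v| = √63504 / √720 ≈ 9.391.

9.391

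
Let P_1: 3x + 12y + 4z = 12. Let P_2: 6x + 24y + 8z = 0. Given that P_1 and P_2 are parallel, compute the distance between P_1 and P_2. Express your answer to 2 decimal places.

0.92

Rescale P_2 by 1/2: 3x + 12y + 4z = 0. Then distance = |12 − 0| / √169 ≈ 0.92.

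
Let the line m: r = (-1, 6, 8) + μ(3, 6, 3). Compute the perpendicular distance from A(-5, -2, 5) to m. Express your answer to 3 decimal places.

0.913

Taking (-1, 6, 8) on m with direction v = (3, 6, 3): w = A − (-1, 6, 8) = (-4, -8, -3), and w × v = (-6, 3, 0).
Distance = |w × v| / |v| = √45 / √54 ≈ 0.913.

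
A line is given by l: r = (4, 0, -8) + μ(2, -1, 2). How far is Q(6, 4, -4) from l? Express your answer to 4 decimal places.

Taking (4, 0, -8) on l with direction v = (2, -1, 2): w = Q − (4, 0, -8) = (2, 4, 4), and w × v = (12, 4, -10).
Distance = |w × v| / |v| = √260 / √9 ≈ 5.3748.

5.3748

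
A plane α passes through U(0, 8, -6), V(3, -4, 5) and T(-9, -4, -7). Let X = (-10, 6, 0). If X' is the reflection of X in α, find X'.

UV = (3, -12, 11), UT = (-9, -12, -1); a normal to α is UV × UT = (144, -96, -144).
Using U: α has equation 144x - 96y - 144z = 96.
λ = (n·X − d)/|n|² = (-2016 − 96)/50688 = -1/24.
Reflection = X − 2λn = (-10, 6, 0) − (-1/12)·(144, -96, -144) = (2, -2, -12).

(2, -2, -12)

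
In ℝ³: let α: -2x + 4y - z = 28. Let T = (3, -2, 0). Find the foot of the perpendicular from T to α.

Foot = T − λn with λ = (n·T − d)/|n|² = (-14 − 28)/21 = -2.
Foot = (3, -2, 0) − (-2)·(-2, 4, -1) = (-1, 6, -2).

(-1, 6, -2)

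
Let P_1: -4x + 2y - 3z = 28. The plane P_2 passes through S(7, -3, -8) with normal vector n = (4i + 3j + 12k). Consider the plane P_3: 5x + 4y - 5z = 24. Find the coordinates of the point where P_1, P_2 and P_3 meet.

P_2: n·r = n·S gives 4x + 3y + 12z = -77.
Solving the 3×3 linear system -4x + 2y - 3z = 28, 4x + 3y + 12z = -77, 5x + 4y - 5z = 24 (e.g. by elimination or Cramer's rule, determinant = 409) gives (-2, 1, -6).

(-2, 1, -6)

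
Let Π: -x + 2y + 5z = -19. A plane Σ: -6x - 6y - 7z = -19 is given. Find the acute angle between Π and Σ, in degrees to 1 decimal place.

47.1

cos θ = |n₁·n₂| / (|n₁||n₂|) = |-41| / (√30 · √121).
θ = arccos(0.68050) ≈ 47.1°.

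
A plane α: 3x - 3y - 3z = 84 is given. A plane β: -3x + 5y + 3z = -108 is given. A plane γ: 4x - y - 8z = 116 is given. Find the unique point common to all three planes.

Solving the 3×3 linear system 3x - 3y - 3z = 84, -3x + 5y + 3z = -108, 4x - y - 8z = 116 (e.g. by elimination or Cramer's rule, determinant = -24) gives (6, -12, -10).

(6, -12, -10)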